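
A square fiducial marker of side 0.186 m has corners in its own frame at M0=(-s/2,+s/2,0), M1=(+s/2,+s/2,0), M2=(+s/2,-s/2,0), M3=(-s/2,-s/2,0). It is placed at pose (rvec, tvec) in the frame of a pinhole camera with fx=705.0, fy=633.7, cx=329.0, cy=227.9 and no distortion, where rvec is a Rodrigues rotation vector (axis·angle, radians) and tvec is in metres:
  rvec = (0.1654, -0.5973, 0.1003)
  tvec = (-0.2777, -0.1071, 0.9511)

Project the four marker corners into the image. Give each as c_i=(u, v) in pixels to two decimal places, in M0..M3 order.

Intrinsics K: fx=705.0, fy=633.7, cx=329.0, cy=227.9
Marker side s = 0.186 m; corners in marker frame (Z=0):
  M0 = (-0.0930, +0.0930, 0)
  M1 = (+0.0930, +0.0930, 0)
  M2 = (+0.0930, -0.0930, 0)
  M3 = (-0.0930, -0.0930, 0)
rvec = (0.1654, -0.5973, 0.1003), |rvec| = θ = 0.62784 rad = 35.973°
Rodrigues: sinθ=0.58740, 1−cosθ=0.19070; R = I + sinθ·[k]× + (1−cosθ)·[k]×²:
    [+0.82253 -0.14163 -0.55080]
    [+0.04604 +0.98190 -0.18373]
    [+0.56685 +0.12576 +0.81416]
t = (-0.2777, -0.1071, 0.9511) m
M0: Pc = R·M0+t = (-0.36737, -0.02007, +0.91008); u = 705.0·(-0.36737)/0.91008 + 329.0 = 44.4157, v = 633.7·(-0.02007)/0.91008 + 227.9 = 213.9281
M1: Pc = R·M1+t = (-0.21438, -0.01150, +1.01551); u = 705.0·(-0.21438)/1.01551 + 329.0 = 180.1733, v = 633.7·(-0.01150)/1.01551 + 227.9 = 220.7229
M2: Pc = R·M2+t = (-0.18803, -0.19413, +0.99212); u = 705.0·(-0.18803)/0.99212 + 329.0 = 195.3844, v = 633.7·(-0.19413)/0.99212 + 227.9 = 103.9001
M3: Pc = R·M3+t = (-0.34102, -0.20270, +0.88669); u = 705.0·(-0.34102)/0.88669 + 329.0 = 57.8540, v = 633.7·(-0.20270)/0.88669 + 227.9 = 83.0348

c0=(44.42, 213.93) c1=(180.17, 220.72) c2=(195.38, 103.90) c3=(57.85, 83.03)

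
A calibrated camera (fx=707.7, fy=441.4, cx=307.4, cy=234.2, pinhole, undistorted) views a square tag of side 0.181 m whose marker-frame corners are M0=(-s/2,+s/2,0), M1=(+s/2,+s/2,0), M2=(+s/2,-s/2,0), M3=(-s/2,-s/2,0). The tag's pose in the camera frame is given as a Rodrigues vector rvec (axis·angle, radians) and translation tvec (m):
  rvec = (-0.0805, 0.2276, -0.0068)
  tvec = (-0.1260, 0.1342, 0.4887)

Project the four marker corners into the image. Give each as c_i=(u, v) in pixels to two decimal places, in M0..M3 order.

c0=(5.05, 432.86) c1=(248.99, 447.67) c2=(251.42, 273.70) c3=(14.17, 273.03)

Intrinsics K: fx=707.7, fy=441.4, cx=307.4, cy=234.2
Marker side s = 0.181 m; corners in marker frame (Z=0):
  M0 = (-0.0905, +0.0905, 0)
  M1 = (+0.0905, +0.0905, 0)
  M2 = (+0.0905, -0.0905, 0)
  M3 = (-0.0905, -0.0905, 0)
rvec = (-0.0805, 0.2276, -0.0068), |rvec| = θ = 0.24151 rad = 13.838°
Rodrigues: sinθ=0.23917, 1−cosθ=0.02902; R = I + sinθ·[k]× + (1−cosθ)·[k]×²:
    [+0.97420 -0.00238 +0.22567]
    [-0.01585 +0.99675 +0.07895]
    [-0.22512 -0.08049 +0.97100]
t = (-0.1260, 0.1342, 0.4887) m
M0: Pc = R·M0+t = (-0.21438, +0.22584, +0.50179); u = 707.7·(-0.21438)/0.50179 + 307.4 = 5.0472, v = 441.4·(+0.22584)/0.50179 + 234.2 = 432.8612
M1: Pc = R·M1+t = (-0.03805, +0.22297, +0.46104); u = 707.7·(-0.03805)/0.46104 + 307.4 = 248.9927, v = 441.4·(+0.22297)/0.46104 + 234.2 = 447.6722
M2: Pc = R·M2+t = (-0.03762, +0.04256, +0.47561); u = 707.7·(-0.03762)/0.47561 + 307.4 = 251.4234, v = 441.4·(+0.04256)/0.47561 + 234.2 = 273.6981
M3: Pc = R·M3+t = (-0.21395, +0.04543, +0.51636); u = 707.7·(-0.21395)/0.51636 + 307.4 = 14.1689, v = 441.4·(+0.04543)/0.51636 + 234.2 = 273.0337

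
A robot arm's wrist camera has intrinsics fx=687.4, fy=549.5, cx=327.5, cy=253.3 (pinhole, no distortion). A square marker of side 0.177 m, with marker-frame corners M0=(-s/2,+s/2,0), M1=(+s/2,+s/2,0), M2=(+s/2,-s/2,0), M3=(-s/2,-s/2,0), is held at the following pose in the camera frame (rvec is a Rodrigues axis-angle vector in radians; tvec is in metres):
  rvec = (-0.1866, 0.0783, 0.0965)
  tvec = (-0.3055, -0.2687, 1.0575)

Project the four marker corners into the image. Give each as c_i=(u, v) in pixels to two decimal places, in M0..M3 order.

c0=(63.82, 153.80) c1=(176.70, 160.64) c2=(192.99, 74.19) c3=(83.23, 68.77)

Intrinsics K: fx=687.4, fy=549.5, cx=327.5, cy=253.3
Marker side s = 0.177 m; corners in marker frame (Z=0):
  M0 = (-0.0885, +0.0885, 0)
  M1 = (+0.0885, +0.0885, 0)
  M2 = (+0.0885, -0.0885, 0)
  M3 = (-0.0885, -0.0885, 0)
rvec = (-0.1866, 0.0783, 0.0965), |rvec| = θ = 0.22419 rad = 12.845°
Rodrigues: sinθ=0.22232, 1−cosθ=0.02503; R = I + sinθ·[k]× + (1−cosθ)·[k]×²:
    [+0.99231 -0.10297 +0.06868]
    [+0.08842 +0.97803 +0.18880]
    [-0.08661 -0.18128 +0.97961]
t = (-0.3055, -0.2687, 1.0575) m
M0: Pc = R·M0+t = (-0.40243, -0.18997, +1.04912); u = 687.4·(-0.40243)/1.04912 + 327.5 = 63.8206, v = 549.5·(-0.18997)/1.04912 + 253.3 = 153.7993
M1: Pc = R·M1+t = (-0.22679, -0.17432, +1.03379); u = 687.4·(-0.22679)/1.03379 + 327.5 = 176.6982, v = 549.5·(-0.17432)/1.03379 + 253.3 = 160.6424
M2: Pc = R·M2+t = (-0.20857, -0.34743, +1.06588); u = 687.4·(-0.20857)/1.06588 + 327.5 = 192.9916, v = 549.5·(-0.34743)/1.06588 + 253.3 = 74.1867
M3: Pc = R·M3+t = (-0.38421, -0.36308, +1.08121); u = 687.4·(-0.38421)/1.08121 + 327.5 = 83.2328, v = 549.5·(-0.36308)/1.08121 + 253.3 = 68.7725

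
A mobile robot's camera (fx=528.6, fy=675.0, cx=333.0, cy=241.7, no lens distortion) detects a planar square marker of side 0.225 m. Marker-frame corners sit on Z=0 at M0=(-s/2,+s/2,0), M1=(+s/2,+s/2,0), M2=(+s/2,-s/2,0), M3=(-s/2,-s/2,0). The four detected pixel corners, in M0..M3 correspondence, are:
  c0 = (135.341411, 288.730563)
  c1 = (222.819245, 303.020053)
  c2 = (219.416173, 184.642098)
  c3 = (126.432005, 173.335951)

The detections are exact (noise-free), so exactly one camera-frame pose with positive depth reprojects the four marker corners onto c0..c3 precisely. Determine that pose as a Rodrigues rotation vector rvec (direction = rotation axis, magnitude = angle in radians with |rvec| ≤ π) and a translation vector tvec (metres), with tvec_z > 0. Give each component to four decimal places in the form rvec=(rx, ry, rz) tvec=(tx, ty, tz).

rvec=(0.3458, 0.1940, 0.0734) tvec=(-0.3645, -0.0046, 1.2223)

Intrinsics K: fx=528.6, fy=675.0, cx=333.0, cy=241.7
Marker side s = 0.225 m; corners in marker frame (Z=0):
  M0 = (-0.1125, +0.1125, 0)
  M1 = (+0.1125, +0.1125, 0)
  M2 = (+0.1125, -0.1125, 0)
  M3 = (-0.1125, -0.1125, 0)
Detected image corners:
  c0 = (135.341411, 288.730563) px
  c1 = (222.819245, 303.020053) px
  c2 = (219.416173, 184.642098) px
  c3 = (126.432005, 173.335951) px
Planar DLT: solve 8×8 A·h = b for H (H[2,2]=1):
  H  [+375.25835 +77.02689 +175.36760]
  H  [+22.84853 +586.11990 +239.17629]
  H  [-0.14421 +0.28106 +1.00000]
B = K⁻¹H; ‖b₁‖=0.818119, ‖b₂‖=0.818119; λ = 2/(‖b₁‖+‖b₂‖) = 1.222317, sign → tz>0 ⇒ λ=+1.222317
r₁ = λ·B[:,0] = (+0.97878,+0.10449,-0.17627); r₂ = λ·B[:,1] = (-0.03831,+0.93835,+0.34355)
r₃ = r₁×r₂ = (+0.20130,-0.32950,+0.92245); SVD([r₁ r₂ r₃]) → R = UVᵀ:
  R  [+0.97878 -0.03831 +0.20130]
  R  [+0.10449 +0.93835 -0.32950]
  R  [-0.17627 +0.34355 +0.92245]
t = (-0.36450, -0.00457, +1.22232) m
tr R = 2.839579; θ = arccos((tr R − 1)/2) = 0.403252 rad = 23.105°
axis k = ((R−Rᵀ)₃₂, (R−Rᵀ)₁₃, (R−Rᵀ)₂₁) / (2 sinθ) = (+0.857579, +0.481095, +0.181953)
rvec = θ·k = (+0.345820, +0.194002, +0.073373)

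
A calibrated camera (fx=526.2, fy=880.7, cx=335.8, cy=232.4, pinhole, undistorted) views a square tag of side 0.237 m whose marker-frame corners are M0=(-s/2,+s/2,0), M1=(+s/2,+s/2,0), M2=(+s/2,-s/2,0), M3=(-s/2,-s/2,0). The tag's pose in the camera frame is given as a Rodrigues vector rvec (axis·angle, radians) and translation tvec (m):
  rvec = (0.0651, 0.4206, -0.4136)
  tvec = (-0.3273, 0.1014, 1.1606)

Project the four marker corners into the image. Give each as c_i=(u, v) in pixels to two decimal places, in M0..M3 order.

Intrinsics K: fx=526.2, fy=880.7, cx=335.8, cy=232.4
Marker side s = 0.237 m; corners in marker frame (Z=0):
  M0 = (-0.1185, +0.1185, 0)
  M1 = (+0.1185, +0.1185, 0)
  M2 = (+0.1185, -0.1185, 0)
  M3 = (-0.1185, -0.1185, 0)
rvec = (0.0651, 0.4206, -0.4136), |rvec| = θ = 0.59347 rad = 34.003°
Rodrigues: sinθ=0.55924, 1−cosθ=0.17100; R = I + sinθ·[k]× + (1−cosθ)·[k]×²:
    [+0.83106 +0.40304 +0.38327]
    [-0.37645 +0.91489 -0.14580]
    [-0.40941 -0.02311 +0.91206]
t = (-0.3273, 0.1014, 1.1606) m
M0: Pc = R·M0+t = (-0.37802, +0.25442, +1.20638); u = 526.2·(-0.37802)/1.20638 + 335.8 = 170.9141, v = 880.7·(+0.25442)/1.20638 + 232.4 = 418.1391
M1: Pc = R·M1+t = (-0.18106, +0.16521, +1.10935); u = 526.2·(-0.18106)/1.10935 + 335.8 = 249.9176, v = 880.7·(+0.16521)/1.10935 + 232.4 = 363.5549
M2: Pc = R·M2+t = (-0.27658, -0.05162, +1.11482); u = 526.2·(-0.27658)/1.11482 + 335.8 = 205.2538, v = 880.7·(-0.05162)/1.11482 + 232.4 = 191.6174
M3: Pc = R·M3+t = (-0.47354, +0.03759, +1.21185); u = 526.2·(-0.47354)/1.21185 + 335.8 = 130.1835, v = 880.7·(+0.03759)/1.21185 + 232.4 = 259.7217

c0=(170.91, 418.14) c1=(249.92, 363.55) c2=(205.25, 191.62) c3=(130.18, 259.72)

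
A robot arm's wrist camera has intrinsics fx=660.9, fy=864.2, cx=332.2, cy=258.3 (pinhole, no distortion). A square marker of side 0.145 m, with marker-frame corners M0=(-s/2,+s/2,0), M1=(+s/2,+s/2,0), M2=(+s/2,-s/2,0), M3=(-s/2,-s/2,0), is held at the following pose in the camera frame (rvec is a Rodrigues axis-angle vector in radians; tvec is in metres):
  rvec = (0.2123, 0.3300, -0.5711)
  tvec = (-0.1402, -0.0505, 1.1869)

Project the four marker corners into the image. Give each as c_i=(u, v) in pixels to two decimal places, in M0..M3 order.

c0=(247.24, 290.02) c1=(308.30, 238.58) c2=(261.43, 149.02) c3=(201.64, 205.01)

Intrinsics K: fx=660.9, fy=864.2, cx=332.2, cy=258.3
Marker side s = 0.145 m; corners in marker frame (Z=0):
  M0 = (-0.0725, +0.0725, 0)
  M1 = (+0.0725, +0.0725, 0)
  M2 = (+0.0725, -0.0725, 0)
  M3 = (-0.0725, -0.0725, 0)
rvec = (0.2123, 0.3300, -0.5711), |rvec| = θ = 0.69291 rad = 39.701°
Rodrigues: sinθ=0.63878, 1−cosθ=0.23061; R = I + sinθ·[k]× + (1−cosθ)·[k]×²:
    [+0.79104 +0.56013 +0.24598]
    [-0.49283 +0.82170 -0.28624]
    [-0.36246 +0.10519 +0.92605]
t = (-0.1402, -0.0505, 1.1869) m
M0: Pc = R·M0+t = (-0.15694, +0.04480, +1.22080); u = 660.9·(-0.15694)/1.22080 + 332.2 = 247.2380, v = 864.2·(+0.04480)/1.22080 + 258.3 = 290.0161
M1: Pc = R·M1+t = (-0.04224, -0.02666, +1.16825); u = 660.9·(-0.04224)/1.16825 + 332.2 = 308.3040, v = 864.2·(-0.02666)/1.16825 + 258.3 = 238.5803
M2: Pc = R·M2+t = (-0.12346, -0.14580, +1.15300); u = 660.9·(-0.12346)/1.15300 + 332.2 = 261.4327, v = 864.2·(-0.14580)/1.15300 + 258.3 = 149.0166
M3: Pc = R·M3+t = (-0.23816, -0.07434, +1.20555); u = 660.9·(-0.23816)/1.20555 + 332.2 = 201.6374, v = 864.2·(-0.07434)/1.20555 + 258.3 = 205.0076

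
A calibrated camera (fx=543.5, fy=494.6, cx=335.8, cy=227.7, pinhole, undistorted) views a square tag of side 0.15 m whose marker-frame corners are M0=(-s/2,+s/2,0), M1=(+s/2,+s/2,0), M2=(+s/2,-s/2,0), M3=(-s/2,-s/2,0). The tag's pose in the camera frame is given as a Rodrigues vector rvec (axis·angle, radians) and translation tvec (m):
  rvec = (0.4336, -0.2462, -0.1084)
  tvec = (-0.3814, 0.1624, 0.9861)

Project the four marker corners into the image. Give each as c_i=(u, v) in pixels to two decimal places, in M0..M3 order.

Intrinsics K: fx=543.5, fy=494.6, cx=335.8, cy=227.7
Marker side s = 0.15 m; corners in marker frame (Z=0):
  M0 = (-0.0750, +0.0750, 0)
  M1 = (+0.0750, +0.0750, 0)
  M2 = (+0.0750, -0.0750, 0)
  M3 = (-0.0750, -0.0750, 0)
rvec = (0.4336, -0.2462, -0.1084), |rvec| = θ = 0.51027 rad = 29.236°
Rodrigues: sinθ=0.48841, 1−cosθ=0.12739; R = I + sinθ·[k]× + (1−cosθ)·[k]×²:
    [+0.96460 +0.05153 -0.25865]
    [-0.15598 +0.90227 -0.40197]
    [+0.21266 +0.42808 +0.87836]
t = (-0.3814, 0.1624, 0.9861) m
M0: Pc = R·M0+t = (-0.44988, +0.24177, +1.00226); u = 543.5·(-0.44988)/1.00226 + 335.8 = 91.8408, v = 494.6·(+0.24177)/1.00226 + 227.7 = 347.0097
M1: Pc = R·M1+t = (-0.30519, +0.21837, +1.03416); u = 543.5·(-0.30519)/1.03416 + 335.8 = 175.4072, v = 494.6·(+0.21837)/1.03416 + 227.7 = 332.1392
M2: Pc = R·M2+t = (-0.31292, +0.08303, +0.96994); u = 543.5·(-0.31292)/0.96994 + 335.8 = 160.4577, v = 494.6·(+0.08303)/0.96994 + 227.7 = 270.0397
M3: Pc = R·M3+t = (-0.45761, +0.10643, +0.93804); u = 543.5·(-0.45761)/0.93804 + 335.8 = 70.6625, v = 494.6·(+0.10643)/0.93804 + 227.7 = 283.8164

c0=(91.84, 347.01) c1=(175.41, 332.14) c2=(160.46, 270.04) c3=(70.66, 283.82)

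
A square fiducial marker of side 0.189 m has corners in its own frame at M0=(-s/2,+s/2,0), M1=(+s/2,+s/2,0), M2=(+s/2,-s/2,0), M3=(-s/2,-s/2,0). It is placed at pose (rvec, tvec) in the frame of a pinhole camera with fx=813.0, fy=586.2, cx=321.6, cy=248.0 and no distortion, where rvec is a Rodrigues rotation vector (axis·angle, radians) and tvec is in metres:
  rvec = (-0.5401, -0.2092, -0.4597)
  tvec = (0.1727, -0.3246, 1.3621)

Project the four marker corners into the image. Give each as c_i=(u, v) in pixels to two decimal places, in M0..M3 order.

c0=(406.26, 148.85) c1=(502.61, 123.17) c2=(441.27, 71.80) c3=(348.22, 93.72)

Intrinsics K: fx=813.0, fy=586.2, cx=321.6, cy=248.0
Marker side s = 0.189 m; corners in marker frame (Z=0):
  M0 = (-0.0945, +0.0945, 0)
  M1 = (+0.0945, +0.0945, 0)
  M2 = (+0.0945, -0.0945, 0)
  M3 = (-0.0945, -0.0945, 0)
rvec = (-0.5401, -0.2092, -0.4597), |rvec| = θ = 0.73946 rad = 42.368°
Rodrigues: sinθ=0.67389, 1−cosθ=0.26117; R = I + sinθ·[k]× + (1−cosθ)·[k]×²:
    [+0.87816 +0.47290 -0.07206]
    [-0.36497 +0.75974 +0.53814]
    [+0.30924 -0.44627 +0.83977]
t = (0.1727, -0.3246, 1.3621) m
M0: Pc = R·M0+t = (+0.13440, -0.21832, +1.29070); u = 813.0·(+0.13440)/1.29070 + 321.6 = 406.2590, v = 586.2·(-0.21832)/1.29070 + 248.0 = 148.8477
M1: Pc = R·M1+t = (+0.30038, -0.28729, +1.34915); u = 813.0·(+0.30038)/1.34915 + 321.6 = 502.6069, v = 586.2·(-0.28729)/1.34915 + 248.0 = 123.1718
M2: Pc = R·M2+t = (+0.21100, -0.43088, +1.43350); u = 813.0·(+0.21100)/1.43350 + 321.6 = 441.2659, v = 586.2·(-0.43088)/1.43350 + 248.0 = 71.7981
M3: Pc = R·M3+t = (+0.04502, -0.36191, +1.37505); u = 813.0·(+0.04502)/1.37505 + 321.6 = 348.2207, v = 586.2·(-0.36191)/1.37505 + 248.0 = 93.7154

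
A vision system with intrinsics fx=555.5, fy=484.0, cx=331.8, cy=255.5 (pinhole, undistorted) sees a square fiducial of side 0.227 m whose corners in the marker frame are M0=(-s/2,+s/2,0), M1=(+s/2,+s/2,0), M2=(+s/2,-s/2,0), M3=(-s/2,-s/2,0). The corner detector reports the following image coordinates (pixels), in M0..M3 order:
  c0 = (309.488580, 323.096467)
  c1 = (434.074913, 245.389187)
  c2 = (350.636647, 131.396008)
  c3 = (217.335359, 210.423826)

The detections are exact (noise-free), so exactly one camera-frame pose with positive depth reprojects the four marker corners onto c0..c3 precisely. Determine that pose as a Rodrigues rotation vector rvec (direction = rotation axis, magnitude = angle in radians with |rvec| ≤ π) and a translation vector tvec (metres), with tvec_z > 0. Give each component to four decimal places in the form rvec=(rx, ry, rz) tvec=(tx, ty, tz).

Intrinsics K: fx=555.5, fy=484.0, cx=331.8, cy=255.5
Marker side s = 0.227 m; corners in marker frame (Z=0):
  M0 = (-0.1135, +0.1135, 0)
  M1 = (+0.1135, +0.1135, 0)
  M2 = (+0.1135, -0.1135, 0)
  M3 = (-0.1135, -0.1135, 0)
Detected image corners:
  c0 = (309.488580, 323.096467) px
  c1 = (434.074913, 245.389187) px
  c2 = (350.636647, 131.396008) px
  c3 = (217.335359, 210.423826) px
Planar DLT: solve 8×8 A·h = b for H (H[2,2]=1):
  H  [+601.99540 +460.70191 +329.77979]
  H  [-321.24325 +550.77509 +228.56385]
  H  [+0.10508 +0.22619 +1.00000]
B = K⁻¹H; ‖b₁‖=1.253234, ‖b₂‖=1.253234; λ = 2/(‖b₁‖+‖b₂‖) = 0.797935, sign → tz>0 ⇒ λ=+0.797935
r₁ = λ·B[:,0] = (+0.81464,-0.57387,+0.08385); r₂ = λ·B[:,1] = (+0.55396,+0.81274,+0.18049)
r₃ = r₁×r₂ = (-0.17172,-0.10059,+0.98000); SVD([r₁ r₂ r₃]) → R = UVᵀ:
  R  [+0.81464 +0.55396 -0.17172]
  R  [-0.57387 +0.81274 -0.10059]
  R  [+0.08385 +0.18049 +0.98000]
t = (-0.00290, -0.04441, +0.79794) m
tr R = 2.607382; θ = arccos((tr R − 1)/2) = 0.637324 rad = 36.516°
axis k = ((R−Rᵀ)₃₂, (R−Rᵀ)₁₃, (R−Rᵀ)₂₁) / (2 sinθ) = (+0.236178, -0.214748, -0.947683)
rvec = θ·k = (+0.150522, -0.136864, -0.603981)

rvec=(0.1505, -0.1369, -0.6040) tvec=(-0.0029, -0.0444, 0.7979)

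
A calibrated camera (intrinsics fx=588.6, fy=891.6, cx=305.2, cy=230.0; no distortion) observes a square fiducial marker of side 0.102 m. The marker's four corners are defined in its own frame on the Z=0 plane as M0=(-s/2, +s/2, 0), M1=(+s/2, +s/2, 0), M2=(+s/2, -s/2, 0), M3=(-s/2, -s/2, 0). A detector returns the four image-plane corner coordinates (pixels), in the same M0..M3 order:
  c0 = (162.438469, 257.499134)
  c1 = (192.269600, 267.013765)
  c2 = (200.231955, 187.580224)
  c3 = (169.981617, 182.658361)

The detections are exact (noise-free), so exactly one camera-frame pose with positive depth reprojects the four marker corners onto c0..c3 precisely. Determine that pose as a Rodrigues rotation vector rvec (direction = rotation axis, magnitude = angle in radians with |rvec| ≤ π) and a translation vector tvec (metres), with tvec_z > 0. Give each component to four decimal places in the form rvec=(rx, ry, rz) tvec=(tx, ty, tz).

Intrinsics K: fx=588.6, fy=891.6, cx=305.2, cy=230.0
Marker side s = 0.102 m; corners in marker frame (Z=0):
  M0 = (-0.0510, +0.0510, 0)
  M1 = (+0.0510, +0.0510, 0)
  M2 = (+0.0510, -0.0510, 0)
  M3 = (-0.0510, -0.0510, 0)
Detected image corners:
  c0 = (162.438469, 257.499134) px
  c1 = (192.269600, 267.013765) px
  c2 = (200.231955, 187.580224) px
  c3 = (169.981617, 182.658361) px
Planar DLT: solve 8×8 A·h = b for H (H[2,2]=1):
  H  [+188.95821 -78.39461 +180.78689]
  H  [-59.53854 +752.55601 +223.55409]
  H  [-0.58246 -0.01351 +1.00000]
B = K⁻¹H; ‖b₁‖=0.856984, ‖b₂‖=0.856984; λ = 2/(‖b₁‖+‖b₂‖) = 1.166883, sign → tz>0 ⇒ λ=+1.166883
r₁ = λ·B[:,0] = (+0.72702,+0.09741,-0.67967); r₂ = λ·B[:,1] = (-0.14724,+0.98897,-0.01576)
r₃ = r₁×r₂ = (+0.67064,+0.11154,+0.73335); SVD([r₁ r₂ r₃]) → R = UVᵀ:
  R  [+0.72702 -0.14724 +0.67064]
  R  [+0.09741 +0.98897 +0.11154]
  R  [-0.67967 -0.01576 +0.73335]
t = (-0.24665, -0.00844, +1.16688) m
tr R = 2.449350; θ = arccos((tr R − 1)/2) = 0.760233 rad = 43.558°
axis k = ((R−Rᵀ)₃₂, (R−Rᵀ)₁₃, (R−Rᵀ)₂₁) / (2 sinθ) = (-0.092368, +0.979774, +0.177516)
rvec = θ·k = (-0.070221, +0.744857, +0.134954)

rvec=(-0.0702, 0.7449, 0.1350) tvec=(-0.2466, -0.0084, 1.1669)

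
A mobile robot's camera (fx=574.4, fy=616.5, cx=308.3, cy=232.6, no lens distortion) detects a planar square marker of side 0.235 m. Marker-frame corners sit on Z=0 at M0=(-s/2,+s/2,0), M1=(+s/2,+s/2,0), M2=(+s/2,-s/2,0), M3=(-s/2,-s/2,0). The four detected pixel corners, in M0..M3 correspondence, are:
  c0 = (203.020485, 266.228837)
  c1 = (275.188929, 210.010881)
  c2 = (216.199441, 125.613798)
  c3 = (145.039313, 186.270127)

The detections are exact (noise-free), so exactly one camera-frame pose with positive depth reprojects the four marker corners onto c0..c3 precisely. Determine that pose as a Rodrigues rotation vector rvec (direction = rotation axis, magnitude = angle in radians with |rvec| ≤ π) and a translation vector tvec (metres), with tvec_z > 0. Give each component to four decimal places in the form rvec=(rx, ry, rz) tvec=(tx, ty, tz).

rvec=(0.1895, 0.2027, -0.6226) tvec=(-0.2438, -0.0795, 1.4163)

Intrinsics K: fx=574.4, fy=616.5, cx=308.3, cy=232.6
Marker side s = 0.235 m; corners in marker frame (Z=0):
  M0 = (-0.1175, +0.1175, 0)
  M1 = (+0.1175, +0.1175, 0)
  M2 = (+0.1175, -0.1175, 0)
  M3 = (-0.1175, -0.1175, 0)
Detected image corners:
  c0 = (203.020485, 266.228837) px
  c1 = (275.188929, 210.010881) px
  c2 = (216.199441, 125.613798) px
  c3 = (145.039313, 186.270127) px
Planar DLT: solve 8×8 A·h = b for H (H[2,2]=1):
  H  [+268.80082 +265.78699 +209.41394]
  H  [-282.54129 +365.42186 +198.01278]
  H  [-0.17237 +0.08080 +1.00000]
B = K⁻¹H; ‖b₁‖=0.706054, ‖b₂‖=0.706054; λ = 2/(‖b₁‖+‖b₂‖) = 1.416322, sign → tz>0 ⇒ λ=+1.416322
r₁ = λ·B[:,0] = (+0.79383,-0.55699,-0.24413); r₂ = λ·B[:,1] = (+0.59394,+0.79633,+0.11444)
r₃ = r₁×r₂ = (+0.13067,-0.23584,+0.96297); SVD([r₁ r₂ r₃]) → R = UVᵀ:
  R  [+0.79383 +0.59394 +0.13067]
  R  [-0.55699 +0.79633 -0.23584]
  R  [-0.24413 +0.11444 +0.96297]
t = (-0.24383, -0.07946, +1.41632) m
tr R = 2.553122; θ = arccos((tr R − 1)/2) = 0.681607 rad = 39.053°
axis k = ((R−Rᵀ)₃₂, (R−Rᵀ)₁₃, (R−Rᵀ)₂₁) / (2 sinθ) = (+0.277982, +0.297441, -0.913376)
rvec = θ·k = (+0.189475, +0.202738, -0.622563)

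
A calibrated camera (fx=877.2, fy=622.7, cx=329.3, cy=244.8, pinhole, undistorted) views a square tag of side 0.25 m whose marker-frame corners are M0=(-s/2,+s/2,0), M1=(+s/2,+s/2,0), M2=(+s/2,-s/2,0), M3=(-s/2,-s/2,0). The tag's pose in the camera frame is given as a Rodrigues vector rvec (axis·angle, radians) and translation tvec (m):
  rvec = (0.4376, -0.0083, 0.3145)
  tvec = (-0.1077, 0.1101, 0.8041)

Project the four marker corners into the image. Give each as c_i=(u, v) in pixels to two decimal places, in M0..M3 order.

Intrinsics K: fx=877.2, fy=622.7, cx=329.3, cy=244.8
Marker side s = 0.25 m; corners in marker frame (Z=0):
  M0 = (-0.1250, +0.1250, 0)
  M1 = (+0.1250, +0.1250, 0)
  M2 = (+0.1250, -0.1250, 0)
  M3 = (-0.1250, -0.1250, 0)
rvec = (0.4376, -0.0083, 0.3145), |rvec| = θ = 0.53896 rad = 30.880°
Rodrigues: sinθ=0.51324, 1−cosθ=0.14175; R = I + sinθ·[k]× + (1−cosθ)·[k]×²:
    [+0.95170 -0.30127 +0.05926]
    [+0.29772 +0.85828 -0.41799]
    [+0.07507 +0.41545 +0.90651]
t = (-0.1077, 0.1101, 0.8041) m
M0: Pc = R·M0+t = (-0.26432, +0.18017, +0.84665); u = 877.2·(-0.26432)/0.84665 + 329.3 = 55.4412, v = 622.7·(+0.18017)/0.84665 + 244.8 = 377.3128
M1: Pc = R·M1+t = (-0.02640, +0.25460, +0.86541); u = 877.2·(-0.02640)/0.86541 + 329.3 = 302.5443, v = 622.7·(+0.25460)/0.86541 + 244.8 = 427.9949
M2: Pc = R·M2+t = (+0.04892, +0.04003, +0.76155); u = 877.2·(+0.04892)/0.76155 + 329.3 = 385.6493, v = 622.7·(+0.04003)/0.76155 + 244.8 = 277.5317
M3: Pc = R·M3+t = (-0.18900, -0.03440, +0.74279); u = 877.2·(-0.18900)/0.74279 + 329.3 = 106.0942, v = 622.7·(-0.03440)/0.74279 + 244.8 = 215.9614

c0=(55.44, 377.31) c1=(302.54, 427.99) c2=(385.65, 277.53) c3=(106.09, 215.96)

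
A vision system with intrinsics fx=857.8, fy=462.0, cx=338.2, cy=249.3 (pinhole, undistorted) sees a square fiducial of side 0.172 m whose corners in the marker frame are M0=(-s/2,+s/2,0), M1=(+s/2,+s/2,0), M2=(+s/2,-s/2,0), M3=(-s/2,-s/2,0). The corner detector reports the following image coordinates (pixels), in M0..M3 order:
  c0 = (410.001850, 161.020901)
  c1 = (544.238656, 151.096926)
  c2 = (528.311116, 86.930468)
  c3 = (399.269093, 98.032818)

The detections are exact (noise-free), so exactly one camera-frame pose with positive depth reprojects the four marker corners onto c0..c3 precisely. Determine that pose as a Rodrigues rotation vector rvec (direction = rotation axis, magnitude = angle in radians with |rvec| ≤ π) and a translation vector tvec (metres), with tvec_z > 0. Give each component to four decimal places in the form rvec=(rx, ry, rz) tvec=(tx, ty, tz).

Intrinsics K: fx=857.8, fy=462.0, cx=338.2, cy=249.3
Marker side s = 0.172 m; corners in marker frame (Z=0):
  M0 = (-0.0860, +0.0860, 0)
  M1 = (+0.0860, +0.0860, 0)
  M2 = (+0.0860, -0.0860, 0)
  M3 = (-0.0860, -0.0860, 0)
Detected image corners:
  c0 = (410.001850, 161.020901) px
  c1 = (544.238656, 151.096926) px
  c2 = (528.311116, 86.930468) px
  c3 = (399.269093, 98.032818) px
Planar DLT: solve 8×8 A·h = b for H (H[2,2]=1):
  H  [+697.65089 -23.79581 +469.52085]
  H  [-78.99407 +342.88482 +123.74750]
  H  [-0.14330 -0.21492 +1.00000]
B = K⁻¹H; ‖b₁‖=0.886486, ‖b₂‖=0.886486; λ = 2/(‖b₁‖+‖b₂‖) = 1.128049, sign → tz>0 ⇒ λ=+1.128049
r₁ = λ·B[:,0] = (+0.98118,-0.10565,-0.16165); r₂ = λ·B[:,1] = (+0.06429,+0.96803,-0.24244)
r₃ = r₁×r₂ = (+0.18209,+0.22748,+0.95660); SVD([r₁ r₂ r₃]) → R = UVᵀ:
  R  [+0.98118 +0.06429 +0.18209]
  R  [-0.10565 +0.96803 +0.22748]
  R  [-0.16165 -0.24244 +0.95660]
t = (+0.17269, -0.30656, +1.12805) m
tr R = 2.905815; θ = arccos((tr R − 1)/2) = 0.308113 rad = 17.654°
axis k = ((R−Rᵀ)₃₂, (R−Rᵀ)₁₃, (R−Rᵀ)₂₁) / (2 sinθ) = (-0.774787, +0.566742, -0.280193)
rvec = θ·k = (-0.238722, +0.174621, -0.086331)

rvec=(-0.2387, 0.1746, -0.0863) tvec=(0.1727, -0.3066, 1.1280)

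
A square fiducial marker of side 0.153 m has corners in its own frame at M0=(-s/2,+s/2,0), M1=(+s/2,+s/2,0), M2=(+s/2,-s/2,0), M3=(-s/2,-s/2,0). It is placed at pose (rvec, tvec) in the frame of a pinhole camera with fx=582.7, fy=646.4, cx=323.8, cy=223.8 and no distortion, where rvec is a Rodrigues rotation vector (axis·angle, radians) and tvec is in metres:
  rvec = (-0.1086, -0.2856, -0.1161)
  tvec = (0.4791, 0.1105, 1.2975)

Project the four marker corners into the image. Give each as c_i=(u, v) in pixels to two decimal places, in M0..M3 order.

c0=(514.92, 322.44) c1=(573.25, 311.70) c2=(561.96, 237.16) c3=(503.86, 245.22)

Intrinsics K: fx=582.7, fy=646.4, cx=323.8, cy=223.8
Marker side s = 0.153 m; corners in marker frame (Z=0):
  M0 = (-0.0765, +0.0765, 0)
  M1 = (+0.0765, +0.0765, 0)
  M2 = (+0.0765, -0.0765, 0)
  M3 = (-0.0765, -0.0765, 0)
rvec = (-0.1086, -0.2856, -0.1161), |rvec| = θ = 0.32686 rad = 18.728°
Rodrigues: sinθ=0.32108, 1−cosθ=0.05295; R = I + sinθ·[k]× + (1−cosθ)·[k]×²:
    [+0.95290 +0.12941 -0.27429]
    [-0.09867 +0.98748 +0.12311]
    [+0.28679 -0.09024 +0.95373]
t = (0.4791, 0.1105, 1.2975) m
M0: Pc = R·M0+t = (+0.41610, +0.19359, +1.26866); u = 582.7·(+0.41610)/1.26866 + 323.8 = 514.9183, v = 646.4·(+0.19359)/1.26866 + 223.8 = 322.4372
M1: Pc = R·M1+t = (+0.56190, +0.17849, +1.31254); u = 582.7·(+0.56190)/1.31254 + 323.8 = 573.2540, v = 646.4·(+0.17849)/1.31254 + 223.8 = 311.7047
M2: Pc = R·M2+t = (+0.54210, +0.02741, +1.32634); u = 582.7·(+0.54210)/1.32634 + 323.8 = 561.9583, v = 646.4·(+0.02741)/1.32634 + 223.8 = 237.1582
M3: Pc = R·M3+t = (+0.39630, +0.04251, +1.28246); u = 582.7·(+0.39630)/1.28246 + 323.8 = 503.8641, v = 646.4·(+0.04251)/1.28246 + 223.8 = 245.2246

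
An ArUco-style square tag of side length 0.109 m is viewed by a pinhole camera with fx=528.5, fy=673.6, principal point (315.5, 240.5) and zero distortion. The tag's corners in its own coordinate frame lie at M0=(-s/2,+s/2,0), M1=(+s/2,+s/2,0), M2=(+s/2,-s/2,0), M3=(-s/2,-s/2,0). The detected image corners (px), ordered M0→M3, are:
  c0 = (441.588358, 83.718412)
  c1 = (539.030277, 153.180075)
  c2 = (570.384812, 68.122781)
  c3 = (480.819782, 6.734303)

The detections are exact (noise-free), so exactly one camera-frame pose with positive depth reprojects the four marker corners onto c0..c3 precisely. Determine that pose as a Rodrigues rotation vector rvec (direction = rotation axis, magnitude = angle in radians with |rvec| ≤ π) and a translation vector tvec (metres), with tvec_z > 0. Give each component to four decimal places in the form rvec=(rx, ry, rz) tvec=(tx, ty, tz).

Intrinsics K: fx=528.5, fy=673.6, cx=315.5, cy=240.5
Marker side s = 0.109 m; corners in marker frame (Z=0):
  M0 = (-0.0545, +0.0545, 0)
  M1 = (+0.0545, +0.0545, 0)
  M2 = (+0.0545, -0.0545, 0)
  M3 = (-0.0545, -0.0545, 0)
Detected image corners:
  c0 = (441.588358, 83.718412) px
  c1 = (539.030277, 153.180075) px
  c2 = (570.384812, 68.122781) px
  c3 = (480.819782, 6.734303) px
Planar DLT: solve 8×8 A·h = b for H (H[2,2]=1):
  H  [+743.21953 -759.42801 +508.21335]
  H  [+581.17424 +676.08478 +75.65096]
  H  [-0.22231 -0.85677 +1.00000]
B = K⁻¹H; ‖b₁‖=1.818128, ‖b₂‖=1.818128; λ = 2/(‖b₁‖+‖b₂‖) = 0.550016, sign → tz>0 ⇒ λ=+0.550016
r₁ = λ·B[:,0] = (+0.84647,+0.51820,-0.12227); r₂ = λ·B[:,1] = (-0.50903,+0.72029,-0.47124)
r₃ = r₁×r₂ = (-0.15612,+0.46113,+0.87349); SVD([r₁ r₂ r₃]) → R = UVᵀ:
  R  [+0.84647 -0.50903 -0.15612]
  R  [+0.51820 +0.72029 +0.46113]
  R  [-0.12227 -0.47124 +0.87349]
t = (+0.20056, -0.13460, +0.55002) m
tr R = 2.440255; θ = arccos((tr R − 1)/2) = 0.766810 rad = 43.935°
axis k = ((R−Rᵀ)₃₂, (R−Rᵀ)₁₃, (R−Rᵀ)₂₁) / (2 sinθ) = (-0.671888, -0.024393, +0.740251)
rvec = θ·k = (-0.515210, -0.018705, +0.567632)

rvec=(-0.5152, -0.0187, 0.5676) tvec=(0.2006, -0.1346, 0.5500)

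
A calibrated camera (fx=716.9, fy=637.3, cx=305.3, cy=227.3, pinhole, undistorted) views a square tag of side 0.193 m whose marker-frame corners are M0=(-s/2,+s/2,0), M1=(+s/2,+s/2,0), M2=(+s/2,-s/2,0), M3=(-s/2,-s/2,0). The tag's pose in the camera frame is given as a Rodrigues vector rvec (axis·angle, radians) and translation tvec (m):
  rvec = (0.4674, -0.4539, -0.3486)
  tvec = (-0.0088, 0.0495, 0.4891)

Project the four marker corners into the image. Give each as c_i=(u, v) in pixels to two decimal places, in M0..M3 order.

c0=(206.91, 442.77) c1=(422.89, 327.82) c2=(383.67, 130.62) c3=(110.25, 241.52)

Intrinsics K: fx=716.9, fy=637.3, cx=305.3, cy=227.3
Marker side s = 0.193 m; corners in marker frame (Z=0):
  M0 = (-0.0965, +0.0965, 0)
  M1 = (+0.0965, +0.0965, 0)
  M2 = (+0.0965, -0.0965, 0)
  M3 = (-0.0965, -0.0965, 0)
rvec = (0.4674, -0.4539, -0.3486), |rvec| = θ = 0.73892 rad = 42.337°
Rodrigues: sinθ=0.67349, 1−cosθ=0.26081; R = I + sinθ·[k]× + (1−cosθ)·[k]×²:
    [+0.84354 +0.21639 -0.49154]
    [-0.41907 +0.83760 -0.35043]
    [+0.33588 +0.50159 +0.79724]
t = (-0.0088, 0.0495, 0.4891) m
M0: Pc = R·M0+t = (-0.06932, +0.17077, +0.50509); u = 716.9·(-0.06932)/0.50509 + 305.3 = 206.9110, v = 637.3·(+0.17077)/0.50509 + 227.3 = 442.7679
M1: Pc = R·M1+t = (+0.09348, +0.08989, +0.56992); u = 716.9·(+0.09348)/0.56992 + 305.3 = 422.8941, v = 637.3·(+0.08989)/0.56992 + 227.3 = 327.8165
M2: Pc = R·M2+t = (+0.05172, -0.07177, +0.47311); u = 716.9·(+0.05172)/0.47311 + 305.3 = 383.6710, v = 637.3·(-0.07177)/0.47311 + 227.3 = 130.6240
M3: Pc = R·M3+t = (-0.11108, +0.00911, +0.40828); u = 716.9·(-0.11108)/0.40828 + 305.3 = 110.2490, v = 637.3·(+0.00911)/0.40828 + 227.3 = 241.5222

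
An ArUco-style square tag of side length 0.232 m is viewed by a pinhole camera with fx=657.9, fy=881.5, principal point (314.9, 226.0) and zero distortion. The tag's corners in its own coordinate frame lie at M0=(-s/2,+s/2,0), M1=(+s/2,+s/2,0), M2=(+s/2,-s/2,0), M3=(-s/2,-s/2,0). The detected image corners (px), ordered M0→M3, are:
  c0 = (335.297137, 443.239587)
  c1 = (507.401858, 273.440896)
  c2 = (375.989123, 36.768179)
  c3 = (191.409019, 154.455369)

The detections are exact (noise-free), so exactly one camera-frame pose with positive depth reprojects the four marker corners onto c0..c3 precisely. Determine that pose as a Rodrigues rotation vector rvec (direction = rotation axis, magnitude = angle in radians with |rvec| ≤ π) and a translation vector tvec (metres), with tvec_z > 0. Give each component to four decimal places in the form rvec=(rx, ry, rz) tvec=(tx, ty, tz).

rvec=(-0.2980, -0.4161, -0.5549) tvec=(0.0416, -0.0064, 0.6366)

Intrinsics K: fx=657.9, fy=881.5, cx=314.9, cy=226.0
Marker side s = 0.232 m; corners in marker frame (Z=0):
  M0 = (-0.1160, +0.1160, 0)
  M1 = (+0.1160, +0.1160, 0)
  M2 = (+0.1160, -0.1160, 0)
  M3 = (-0.1160, -0.1160, 0)
Detected image corners:
  c0 = (335.297137, 443.239587) px
  c1 = (507.401858, 273.440896) px
  c2 = (375.989123, 36.768179) px
  c3 = (191.409019, 154.455369) px
Planar DLT: solve 8×8 A·h = b for H (H[2,2]=1):
  H  [+1022.29627 +502.26232 +357.93023]
  H  [-453.53594 +1065.91923 +217.15810]
  H  [+0.71709 -0.25196 +1.00000]
B = K⁻¹H; ‖b₁‖=1.570855, ‖b₂‖=1.570855; λ = 2/(‖b₁‖+‖b₂‖) = 0.636596, sign → tz>0 ⇒ λ=+0.636596
r₁ = λ·B[:,0] = (+0.77069,-0.44457,+0.45650); r₂ = λ·B[:,1] = (+0.56277,+0.81090,-0.16040)
r₃ = r₁×r₂ = (-0.29887,+0.38052,+0.87515); SVD([r₁ r₂ r₃]) → R = UVᵀ:
  R  [+0.77069 +0.56277 -0.29887]
  R  [-0.44457 +0.81090 +0.38052]
  R  [+0.45650 -0.16040 +0.87515]
t = (+0.04164, -0.00639, +0.63660) m
tr R = 2.456740; θ = arccos((tr R − 1)/2) = 0.754856 rad = 43.250°
axis k = ((R−Rᵀ)₃₂, (R−Rᵀ)₁₃, (R−Rᵀ)₂₁) / (2 sinθ) = (-0.394725, -0.551215, -0.735088)
rvec = θ·k = (-0.297960, -0.416089, -0.554886)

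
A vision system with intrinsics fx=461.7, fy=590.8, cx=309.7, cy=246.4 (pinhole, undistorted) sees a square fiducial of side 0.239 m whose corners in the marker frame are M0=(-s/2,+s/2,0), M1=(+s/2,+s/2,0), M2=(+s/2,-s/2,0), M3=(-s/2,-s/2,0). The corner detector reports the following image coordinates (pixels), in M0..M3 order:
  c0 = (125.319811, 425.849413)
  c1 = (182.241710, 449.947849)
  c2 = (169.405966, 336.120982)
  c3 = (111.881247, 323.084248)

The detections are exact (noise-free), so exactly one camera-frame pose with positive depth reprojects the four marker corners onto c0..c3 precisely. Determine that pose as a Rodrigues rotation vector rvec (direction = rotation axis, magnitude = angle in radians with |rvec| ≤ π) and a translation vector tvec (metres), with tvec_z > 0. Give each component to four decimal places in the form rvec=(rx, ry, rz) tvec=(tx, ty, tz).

rvec=(0.2019, 0.5901, -0.0263) tvec=(-0.4353, 0.2860, 1.2261)

Intrinsics K: fx=461.7, fy=590.8, cx=309.7, cy=246.4
Marker side s = 0.239 m; corners in marker frame (Z=0):
  M0 = (-0.1195, +0.1195, 0)
  M1 = (+0.1195, +0.1195, 0)
  M2 = (+0.1195, -0.1195, 0)
  M3 = (-0.1195, -0.1195, 0)
Detected image corners:
  c0 = (125.319811, 425.849413) px
  c1 = (182.241710, 449.947849) px
  c2 = (169.405966, 336.120982) px
  c3 = (111.881247, 323.084248) px
Planar DLT: solve 8×8 A·h = b for H (H[2,2]=1):
  H  [+172.75460 +76.82572 +145.78036]
  H  [-95.64732 +508.67202 +384.20612]
  H  [-0.45276 +0.14802 +1.00000]
B = K⁻¹H; ‖b₁‖=0.815612, ‖b₂‖=0.815612; λ = 2/(‖b₁‖+‖b₂‖) = 1.226074, sign → tz>0 ⇒ λ=+1.226074
r₁ = λ·B[:,0] = (+0.83112,+0.03302,-0.55511); r₂ = λ·B[:,1] = (+0.08228,+0.97995,+0.18148)
r₃ = r₁×r₂ = (+0.54997,-0.19651,+0.81174); SVD([r₁ r₂ r₃]) → R = UVᵀ:
  R  [+0.83112 +0.08228 +0.54997]
  R  [+0.03302 +0.97995 -0.19651]
  R  [-0.55511 +0.18148 +0.81174]
t = (-0.43530, +0.28599, +1.22607) m
tr R = 2.622801; θ = arccos((tr R − 1)/2) = 0.624252 rad = 35.767°
axis k = ((R−Rᵀ)₃₂, (R−Rᵀ)₁₃, (R−Rᵀ)₂₁) / (2 sinθ) = (+0.323352, +0.945340, -0.042138)
rvec = θ·k = (+0.201853, +0.590130, -0.026305)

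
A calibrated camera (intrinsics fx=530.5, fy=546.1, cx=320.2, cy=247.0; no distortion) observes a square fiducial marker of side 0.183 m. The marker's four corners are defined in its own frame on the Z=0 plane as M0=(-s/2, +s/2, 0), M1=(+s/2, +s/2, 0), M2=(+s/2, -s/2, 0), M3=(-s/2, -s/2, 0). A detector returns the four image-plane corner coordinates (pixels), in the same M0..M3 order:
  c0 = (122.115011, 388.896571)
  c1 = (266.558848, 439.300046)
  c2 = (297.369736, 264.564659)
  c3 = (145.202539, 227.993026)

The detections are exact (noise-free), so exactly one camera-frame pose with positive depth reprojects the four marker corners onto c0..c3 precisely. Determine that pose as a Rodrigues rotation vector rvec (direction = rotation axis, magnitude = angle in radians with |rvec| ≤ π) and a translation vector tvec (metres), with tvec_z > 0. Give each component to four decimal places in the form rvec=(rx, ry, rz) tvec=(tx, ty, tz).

Intrinsics K: fx=530.5, fy=546.1, cx=320.2, cy=247.0
Marker side s = 0.183 m; corners in marker frame (Z=0):
  M0 = (-0.0915, +0.0915, 0)
  M1 = (+0.0915, +0.0915, 0)
  M2 = (+0.0915, -0.0915, 0)
  M3 = (-0.0915, -0.0915, 0)
Detected image corners:
  c0 = (122.115011, 388.896571) px
  c1 = (266.558848, 439.300046) px
  c2 = (297.369736, 264.564659) px
  c3 = (145.202539, 227.993026) px
Planar DLT: solve 8×8 A·h = b for H (H[2,2]=1):
  H  [+706.01662 -106.06111 +204.17653]
  H  [+73.02714 +979.24542 +330.67922]
  H  [-0.50056 +0.19362 +1.00000]
B = K⁻¹H; ‖b₁‖=1.745531, ‖b₂‖=1.745531; λ = 2/(‖b₁‖+‖b₂‖) = 0.572892, sign → tz>0 ⇒ λ=+0.572892
r₁ = λ·B[:,0] = (+0.93552,+0.20631,-0.28677); r₂ = λ·B[:,1] = (-0.18149,+0.97712,+0.11092)
r₃ = r₁×r₂ = (+0.30309,-0.05173,+0.95156); SVD([r₁ r₂ r₃]) → R = UVᵀ:
  R  [+0.93552 -0.18149 +0.30309]
  R  [+0.20631 +0.97712 -0.05173]
  R  [-0.28677 +0.11092 +0.95156]
t = (-0.12529, +0.08778, +0.57289) m
tr R = 2.864196; θ = arccos((tr R − 1)/2) = 0.370634 rad = 21.236°
axis k = ((R−Rᵀ)₃₂, (R−Rᵀ)₁₃, (R−Rᵀ)₂₁) / (2 sinθ) = (+0.224522, +0.814255, +0.535331)
rvec = θ·k = (+0.083215, +0.301790, +0.198412)

rvec=(0.0832, 0.3018, 0.1984) tvec=(-0.1253, 0.0878, 0.5729)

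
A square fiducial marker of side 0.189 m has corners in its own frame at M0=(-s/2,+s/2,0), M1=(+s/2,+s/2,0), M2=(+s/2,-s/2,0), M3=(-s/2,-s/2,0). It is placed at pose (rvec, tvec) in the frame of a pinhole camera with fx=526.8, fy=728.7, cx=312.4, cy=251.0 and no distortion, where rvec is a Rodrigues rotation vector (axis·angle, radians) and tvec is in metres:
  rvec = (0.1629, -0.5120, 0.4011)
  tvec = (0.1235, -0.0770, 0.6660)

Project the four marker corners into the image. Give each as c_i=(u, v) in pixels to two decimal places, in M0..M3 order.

Intrinsics K: fx=526.8, fy=728.7, cx=312.4, cy=251.0
Marker side s = 0.189 m; corners in marker frame (Z=0):
  M0 = (-0.0945, +0.0945, 0)
  M1 = (+0.0945, +0.0945, 0)
  M2 = (+0.0945, -0.0945, 0)
  M3 = (-0.0945, -0.0945, 0)
rvec = (0.1629, -0.5120, 0.4011), |rvec| = θ = 0.67049 rad = 38.416°
Rodrigues: sinθ=0.62137, 1−cosθ=0.21648; R = I + sinθ·[k]× + (1−cosθ)·[k]×²:
    [+0.79629 -0.41188 -0.44303]
    [+0.33155 +0.90975 -0.24986]
    [+0.50595 +0.05207 +0.86099]
t = (0.1235, -0.0770, 0.6660) m
M0: Pc = R·M0+t = (+0.00933, -0.02236, +0.62311); u = 526.8·(+0.00933)/0.62311 + 312.4 = 320.2860, v = 728.7·(-0.02236)/0.62311 + 251.0 = 224.8505
M1: Pc = R·M1+t = (+0.15983, +0.04030, +0.71873); u = 526.8·(+0.15983)/0.71873 + 312.4 = 429.5463, v = 728.7·(+0.04030)/0.71873 + 251.0 = 291.8619
M2: Pc = R·M2+t = (+0.23767, -0.13164, +0.70889); u = 526.8·(+0.23767)/0.70889 + 312.4 = 489.0218, v = 728.7·(-0.13164)/0.70889 + 251.0 = 115.6820
M3: Pc = R·M3+t = (+0.08717, -0.19430, +0.61327); u = 526.8·(+0.08717)/0.61327 + 312.4 = 387.2820, v = 728.7·(-0.19430)/0.61327 + 251.0 = 20.1238

c0=(320.29, 224.85) c1=(429.55, 291.86) c2=(489.02, 115.68) c3=(387.28, 20.12)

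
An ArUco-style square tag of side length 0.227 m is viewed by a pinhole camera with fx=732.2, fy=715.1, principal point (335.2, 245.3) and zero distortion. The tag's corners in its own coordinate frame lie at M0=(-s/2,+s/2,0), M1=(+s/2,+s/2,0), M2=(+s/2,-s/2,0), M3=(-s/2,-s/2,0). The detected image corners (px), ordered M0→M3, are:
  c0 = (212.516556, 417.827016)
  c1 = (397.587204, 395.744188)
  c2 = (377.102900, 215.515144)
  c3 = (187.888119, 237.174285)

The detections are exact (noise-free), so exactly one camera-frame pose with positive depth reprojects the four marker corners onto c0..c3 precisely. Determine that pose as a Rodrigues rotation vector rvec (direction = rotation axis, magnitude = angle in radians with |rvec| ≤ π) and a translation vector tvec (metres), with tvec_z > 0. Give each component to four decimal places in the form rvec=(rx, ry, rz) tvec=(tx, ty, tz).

Intrinsics K: fx=732.2, fy=715.1, cx=335.2, cy=245.3
Marker side s = 0.227 m; corners in marker frame (Z=0):
  M0 = (-0.1135, +0.1135, 0)
  M1 = (+0.1135, +0.1135, 0)
  M2 = (+0.1135, -0.1135, 0)
  M3 = (-0.1135, -0.1135, 0)
Detected image corners:
  c0 = (212.516556, 417.827016) px
  c1 = (397.587204, 395.744188) px
  c2 = (377.102900, 215.515144) px
  c3 = (187.888119, 237.174285) px
Planar DLT: solve 8×8 A·h = b for H (H[2,2]=1):
  H  [+830.73751 +127.22913 +294.12724]
  H  [-89.44143 +824.93928 +317.51000]
  H  [+0.02185 +0.09492 +1.00000]
B = K⁻¹H; ‖b₁‖=1.132573, ‖b₂‖=1.132573; λ = 2/(‖b₁‖+‖b₂‖) = 0.882945, sign → tz>0 ⇒ λ=+0.882945
r₁ = λ·B[:,0] = (+0.99294,-0.11705,+0.01929); r₂ = λ·B[:,1] = (+0.11506,+0.98982,+0.08381)
r₃ = r₁×r₂ = (-0.02890,-0.08100,+0.99630); SVD([r₁ r₂ r₃]) → R = UVᵀ:
  R  [+0.99294 +0.11506 -0.02890]
  R  [-0.11705 +0.98982 -0.08100]
  R  [+0.01929 +0.08381 +0.99630]
t = (-0.04953, +0.08916, +0.88295) m
tr R = 2.979051; θ = arccos((tr R − 1)/2) = 0.144865 rad = 8.300°
axis k = ((R−Rᵀ)₃₂, (R−Rᵀ)₁₃, (R−Rᵀ)₂₁) / (2 sinθ) = (+0.570815, -0.166932, -0.803930)
rvec = θ·k = (+0.082691, -0.024183, -0.116461)

rvec=(0.0827, -0.0242, -0.1165) tvec=(-0.0495, 0.0892, 0.8829)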